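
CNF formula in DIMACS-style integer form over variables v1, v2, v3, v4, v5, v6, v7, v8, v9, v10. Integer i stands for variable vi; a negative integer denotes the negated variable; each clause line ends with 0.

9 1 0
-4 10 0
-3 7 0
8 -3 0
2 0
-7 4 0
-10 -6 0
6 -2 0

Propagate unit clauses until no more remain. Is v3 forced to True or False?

False

(v2) stands alone — v2 = True.
From (NOT v2 OR v6) and v2 = True: v6 = True.
(NOT v10 OR NOT v6): since v6 = True, the clause reduces to (NOT v10). v10 = False.
(v10 OR NOT v4): since v10 = False, the clause reduces to (NOT v4). v4 = False.
(v4 OR NOT v7): since v4 = False, the clause reduces to (NOT v7). v7 = False.
(NOT v3 OR v7): since v7 = False, the clause reduces to (NOT v3). v3 = False.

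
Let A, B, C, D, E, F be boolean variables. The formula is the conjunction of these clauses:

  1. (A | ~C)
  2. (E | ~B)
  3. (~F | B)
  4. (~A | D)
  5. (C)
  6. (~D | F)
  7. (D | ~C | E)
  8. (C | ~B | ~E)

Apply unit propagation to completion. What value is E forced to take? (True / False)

True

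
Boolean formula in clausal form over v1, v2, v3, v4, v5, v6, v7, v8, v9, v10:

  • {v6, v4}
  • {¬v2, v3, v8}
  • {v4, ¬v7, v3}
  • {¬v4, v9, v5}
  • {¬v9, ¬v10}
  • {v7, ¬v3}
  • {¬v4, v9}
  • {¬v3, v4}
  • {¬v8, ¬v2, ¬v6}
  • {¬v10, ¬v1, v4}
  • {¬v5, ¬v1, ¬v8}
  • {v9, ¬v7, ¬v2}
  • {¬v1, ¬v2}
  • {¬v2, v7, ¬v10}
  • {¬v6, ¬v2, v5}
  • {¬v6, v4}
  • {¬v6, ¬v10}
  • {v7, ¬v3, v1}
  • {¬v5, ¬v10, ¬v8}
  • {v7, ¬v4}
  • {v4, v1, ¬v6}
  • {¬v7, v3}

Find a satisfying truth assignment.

v1 = False  v2 = False  v3 = True  v4 = True  v5 = False  v6 = True  v7 = True  v8 = False  v9 = True  v10 = False

Check each clause:
  1. {v6, v4} — v4 is true.
  2. {v3, v8, ¬v2} — v3 is true.
  3. {¬v7, v3, v4} — v3 is true.
  4. {v5, ¬v4, v9} — v9 is true.
  5. {¬v10, ¬v9} — ¬v10 is true.
  6. {¬v3, v7} — v7 is true.
  7. {¬v4, v9} — v9 is true.
  8. {v4, ¬v3} — v4 is true.
  9. {¬v8, ¬v6, ¬v2} — ¬v8 is true.
  10. {v4, ¬v10, ¬v1} — v4 is true.
  11. {¬v5, ¬v8, ¬v1} — ¬v8 is true.
  12. {¬v2, v9, ¬v7} — v9 is true.
  13. {¬v1, ¬v2} — ¬v1 is true.
  14. {¬v2, v7, ¬v10} — ¬v2 is true.
  15. {v5, ¬v6, ¬v2} — ¬v2 is true.
  16. {¬v6, v4} — v4 is true.
  17. {¬v10, ¬v6} — ¬v10 is true.
  18. {¬v3, v1, v7} — v7 is true.
  19. {¬v10, ¬v5, ¬v8} — ¬v8 is true.
  20. {¬v4, v7} — v7 is true.
  21. {¬v6, v4, v1} — v4 is true.
  22. {v3, ¬v7} — v3 is true.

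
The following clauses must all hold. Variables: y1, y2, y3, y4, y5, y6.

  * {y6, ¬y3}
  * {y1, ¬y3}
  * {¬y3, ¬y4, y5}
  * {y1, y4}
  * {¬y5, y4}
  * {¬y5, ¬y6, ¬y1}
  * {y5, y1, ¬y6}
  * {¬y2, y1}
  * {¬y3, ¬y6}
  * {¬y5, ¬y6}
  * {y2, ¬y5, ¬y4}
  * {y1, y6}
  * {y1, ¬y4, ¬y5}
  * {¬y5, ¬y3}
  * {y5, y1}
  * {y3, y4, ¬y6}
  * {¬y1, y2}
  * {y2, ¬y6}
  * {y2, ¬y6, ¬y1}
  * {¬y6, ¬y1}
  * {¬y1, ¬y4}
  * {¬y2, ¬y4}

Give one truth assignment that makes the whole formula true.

y1=True, y2=True, y3=False, y4=False, y5=False, y6=False

Check each clause:
  1. {¬y3, y6} — ¬y3 is true.
  2. {¬y3, y1} — y1 is true.
  3. {y5, ¬y4, ¬y3} — ¬y4 is true.
  4. {y4, y1} — y1 is true.
  5. {y4, ¬y5} — ¬y5 is true.
  6. {¬y1, ¬y5, ¬y6} — ¬y6 is true.
  7. {¬y6, y1, y5} — y1 is true.
  8. {¬y2, y1} — y1 is true.
  9. {¬y3, ¬y6} — ¬y6 is true.
  10. {¬y5, ¬y6} — ¬y6 is true.
  11. {¬y5, ¬y4, y2} — y2 is true.
  12. {y1, y6} — y1 is true.
  13. {y1, ¬y4, ¬y5} — y1 is true.
  14. {¬y5, ¬y3} — ¬y5 is true.
  15. {y5, y1} — y1 is true.
  16. {y3, ¬y6, y4} — ¬y6 is true.
  17. {y2, ¬y1} — y2 is true.
  18. {y2, ¬y6} — ¬y6 is true.
  19. {y2, ¬y1, ¬y6} — ¬y6 is true.
  20. {¬y1, ¬y6} — ¬y6 is true.
  21. {¬y1, ¬y4} — ¬y4 is true.
  22. {¬y2, ¬y4} — ¬y4 is true.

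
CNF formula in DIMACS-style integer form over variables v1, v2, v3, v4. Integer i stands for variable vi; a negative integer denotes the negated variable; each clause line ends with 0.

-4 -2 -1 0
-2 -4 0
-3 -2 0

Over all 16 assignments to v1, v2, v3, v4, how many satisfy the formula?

10

Split on v2, then v4.
  v2=T, v4=T: a clause becomes empty — 0.
  v2=T, v4=F: remaining (v1,v3) ∈ {(F,F); (T,F)} — 2.
  v2=F, v4=T: remaining (v1,v3) ∈ {(F,F); (F,T); (T,F); (T,T)} — 4.
  v2=F, v4=F: remaining (v1,v3) ∈ {(F,F); (F,T); (T,F); (T,T)} — 4.
Total: 0 + 2 + 4 + 4 = 10.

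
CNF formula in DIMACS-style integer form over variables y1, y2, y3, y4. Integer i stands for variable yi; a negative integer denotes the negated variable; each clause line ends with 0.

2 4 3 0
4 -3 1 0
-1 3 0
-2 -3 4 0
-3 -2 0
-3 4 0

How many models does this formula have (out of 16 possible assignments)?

5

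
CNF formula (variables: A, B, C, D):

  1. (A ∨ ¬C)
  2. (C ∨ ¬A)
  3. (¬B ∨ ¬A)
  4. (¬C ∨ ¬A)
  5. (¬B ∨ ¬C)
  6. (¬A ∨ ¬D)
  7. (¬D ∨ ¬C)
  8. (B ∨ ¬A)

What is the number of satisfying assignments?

4

Satisfying assignments:
  A=F B=F C=F D=F
  A=F B=F C=F D=T
  A=F B=T C=F D=F
  A=F B=T C=F D=T
Count: 4.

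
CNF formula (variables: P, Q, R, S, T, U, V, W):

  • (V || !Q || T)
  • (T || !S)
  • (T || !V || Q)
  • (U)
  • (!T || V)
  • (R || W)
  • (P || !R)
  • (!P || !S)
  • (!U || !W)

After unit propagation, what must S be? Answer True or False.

Unit clause (U) sets U = True.
In (!U || !W), !U is now false; !W must hold, so W = False.
From (R || W) and W = False: R = True.
(P || !R) with R = True leaves only P, so P = True.
(!P || !S) with P = True leaves only !S, so S = False.

False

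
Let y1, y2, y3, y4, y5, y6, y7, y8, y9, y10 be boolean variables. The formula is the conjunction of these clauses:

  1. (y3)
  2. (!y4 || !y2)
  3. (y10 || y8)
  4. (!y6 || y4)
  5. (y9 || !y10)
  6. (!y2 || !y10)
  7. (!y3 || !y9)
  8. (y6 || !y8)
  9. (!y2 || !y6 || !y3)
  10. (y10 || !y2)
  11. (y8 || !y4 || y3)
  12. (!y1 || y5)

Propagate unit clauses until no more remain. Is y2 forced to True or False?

False

Unit clause (y3) sets y3 = True.
(!y3 || !y9) with y3 = True leaves only !y9, so y9 = False.
From (!y10 || y9) and y9 = False: y10 = False.
(y8 || y10): since y10 = False, the clause reduces to (y8). y8 = True.
From (!y8 || y6) and y8 = True: y6 = True.
(!y6 || y4): since y6 = True, the clause reduces to (y4). y4 = True.
(!y2 || !y4): since y4 = True, the clause reduces to (!y2). y2 = False.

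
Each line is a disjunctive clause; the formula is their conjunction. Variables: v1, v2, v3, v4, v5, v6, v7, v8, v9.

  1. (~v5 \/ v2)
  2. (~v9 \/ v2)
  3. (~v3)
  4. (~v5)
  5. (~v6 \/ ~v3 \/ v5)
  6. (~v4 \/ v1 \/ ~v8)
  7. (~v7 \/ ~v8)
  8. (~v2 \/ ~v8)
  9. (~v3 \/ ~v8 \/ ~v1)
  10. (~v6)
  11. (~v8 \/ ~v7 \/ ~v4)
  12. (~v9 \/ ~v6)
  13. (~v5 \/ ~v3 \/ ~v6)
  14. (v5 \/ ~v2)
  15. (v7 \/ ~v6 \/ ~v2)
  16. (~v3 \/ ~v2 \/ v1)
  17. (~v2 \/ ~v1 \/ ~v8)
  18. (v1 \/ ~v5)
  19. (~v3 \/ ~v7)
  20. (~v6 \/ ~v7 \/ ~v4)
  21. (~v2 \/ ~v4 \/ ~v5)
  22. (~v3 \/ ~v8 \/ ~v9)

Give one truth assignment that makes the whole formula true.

v1=True, v2=False, v3=False, v4=True, v5=False, v6=False, v7=False, v8=False, v9=False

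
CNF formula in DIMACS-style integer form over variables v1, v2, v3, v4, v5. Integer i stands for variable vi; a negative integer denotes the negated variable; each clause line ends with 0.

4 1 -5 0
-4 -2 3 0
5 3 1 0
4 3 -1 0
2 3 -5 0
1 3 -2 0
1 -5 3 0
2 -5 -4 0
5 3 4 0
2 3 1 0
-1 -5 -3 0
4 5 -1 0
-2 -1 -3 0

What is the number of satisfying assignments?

7

The models are:
  v1=F v2=F v3=T v4=F v5=F
  v1=F v2=F v3=T v4=T v5=F
  v1=F v2=T v3=T v4=F v5=F
  v1=F v2=T v3=T v4=T v5=F
  v1=F v2=T v3=T v4=T v5=T
  v1=T v2=F v3=F v4=T v5=F
  v1=T v2=F v3=T v4=T v5=F
That's 7 in total.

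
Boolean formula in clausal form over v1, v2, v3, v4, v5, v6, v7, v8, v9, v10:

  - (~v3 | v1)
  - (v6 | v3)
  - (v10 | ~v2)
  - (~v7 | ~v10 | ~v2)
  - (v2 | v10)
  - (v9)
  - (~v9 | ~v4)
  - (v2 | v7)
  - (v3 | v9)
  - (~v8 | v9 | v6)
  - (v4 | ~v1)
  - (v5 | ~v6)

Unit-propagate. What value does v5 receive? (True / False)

(v9) stands alone — v9 = True.
(~v4 | ~v9) with v9 = True leaves only ~v4, so v4 = False.
(v4 | ~v1) with v4 = False leaves only ~v1, so v1 = False.
(~v3 | v1): since v1 = False, the clause reduces to (~v3). v3 = False.
In (v6 | v3), v3 is now false; v6 must hold, so v6 = True.
(~v6 | v5): since v6 = True, the clause reduces to (v5). v5 = True.

True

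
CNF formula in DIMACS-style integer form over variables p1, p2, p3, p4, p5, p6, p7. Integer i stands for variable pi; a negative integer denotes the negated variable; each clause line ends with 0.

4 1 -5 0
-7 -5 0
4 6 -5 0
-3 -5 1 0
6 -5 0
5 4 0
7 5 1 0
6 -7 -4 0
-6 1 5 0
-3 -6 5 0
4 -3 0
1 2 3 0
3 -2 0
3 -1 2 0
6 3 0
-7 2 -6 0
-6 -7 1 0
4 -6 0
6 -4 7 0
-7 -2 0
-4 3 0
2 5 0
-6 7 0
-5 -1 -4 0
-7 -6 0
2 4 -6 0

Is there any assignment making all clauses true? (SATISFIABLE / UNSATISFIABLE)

UNSATISFIABLE

p6 = True:
  propagation gives p4=True, p3=True, p5=True, p7=False; an empty clause results — contradiction.
p6 = False:
  propagation gives p5=False, p4=True, p7=False; an empty clause results — contradiction.
Every branch closes, so no satisfying assignment exists.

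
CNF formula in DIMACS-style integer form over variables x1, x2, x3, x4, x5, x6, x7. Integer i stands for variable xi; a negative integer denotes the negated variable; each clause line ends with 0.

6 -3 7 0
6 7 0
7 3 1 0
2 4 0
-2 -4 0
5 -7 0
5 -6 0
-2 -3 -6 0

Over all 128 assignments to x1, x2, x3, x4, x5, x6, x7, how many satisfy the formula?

18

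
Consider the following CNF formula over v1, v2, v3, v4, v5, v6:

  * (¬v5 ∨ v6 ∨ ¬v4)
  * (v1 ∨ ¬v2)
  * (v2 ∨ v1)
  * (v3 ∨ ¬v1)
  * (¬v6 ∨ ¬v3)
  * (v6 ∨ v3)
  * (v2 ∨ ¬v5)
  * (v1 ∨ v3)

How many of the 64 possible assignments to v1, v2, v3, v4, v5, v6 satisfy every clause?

5

The models are:
  v1=T v2=F v3=T v4=F v5=F v6=F
  v1=T v2=F v3=T v4=T v5=F v6=F
  v1=T v2=T v3=T v4=F v5=F v6=F
  v1=T v2=T v3=T v4=F v5=T v6=F
  v1=T v2=T v3=T v4=T v5=F v6=F
Count: 5.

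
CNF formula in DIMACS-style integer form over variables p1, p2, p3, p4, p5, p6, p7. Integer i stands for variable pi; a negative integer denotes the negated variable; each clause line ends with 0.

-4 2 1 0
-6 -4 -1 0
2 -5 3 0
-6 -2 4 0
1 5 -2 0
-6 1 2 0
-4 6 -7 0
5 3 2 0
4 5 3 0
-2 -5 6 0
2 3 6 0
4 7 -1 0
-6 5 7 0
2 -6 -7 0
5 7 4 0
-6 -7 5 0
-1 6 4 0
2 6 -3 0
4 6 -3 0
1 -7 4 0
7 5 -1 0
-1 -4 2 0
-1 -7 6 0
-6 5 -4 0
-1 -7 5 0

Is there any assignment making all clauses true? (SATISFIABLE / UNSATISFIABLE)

Branch on p1: take p1 = False.
The remaining clauses are satisfied by p2 = True, p3 = True, p4 = True, p5 = True, p6 = True, p7 = False.
So p1 = False, p2 = True, p3 = True, p4 = True, p5 = True, p6 = True, p7 = False is a satisfying assignment.

SATISFIABLE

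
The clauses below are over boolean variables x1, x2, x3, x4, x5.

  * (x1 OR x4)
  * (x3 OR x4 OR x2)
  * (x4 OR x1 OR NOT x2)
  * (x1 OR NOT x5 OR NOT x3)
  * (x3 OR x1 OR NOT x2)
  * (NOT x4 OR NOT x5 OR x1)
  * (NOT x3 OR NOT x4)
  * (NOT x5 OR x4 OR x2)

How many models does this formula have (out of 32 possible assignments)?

10

Split on x4, then x1.
  x4=1, x1=1: remaining (x2,x3,x5) ∈ {(0,0,0); (0,0,1); (1,0,0); (1,0,1)} — 4.
  x4=1, x1=0: remaining (x2,x3,x5) ∈ {(0,0,0)} — 1.
  x4=0, x1=1: 5 of the 8 assignments to (x2,x3,x5) work.
  x4=0, x1=0: a clause becomes empty — 0.
Total: 4 + 1 + 5 + 0 = 10.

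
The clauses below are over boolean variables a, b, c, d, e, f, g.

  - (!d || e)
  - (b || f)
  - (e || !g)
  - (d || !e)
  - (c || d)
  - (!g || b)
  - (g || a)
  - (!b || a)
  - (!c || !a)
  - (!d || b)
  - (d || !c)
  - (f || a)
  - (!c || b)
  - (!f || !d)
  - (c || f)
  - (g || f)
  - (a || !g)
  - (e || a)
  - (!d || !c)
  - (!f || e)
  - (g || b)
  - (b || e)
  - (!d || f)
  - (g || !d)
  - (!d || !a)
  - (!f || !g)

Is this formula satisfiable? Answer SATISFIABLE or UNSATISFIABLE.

UNSATISFIABLE

d = True:
  propagation gives e=True, b=True, a=True; an empty clause results — contradiction.
d = False:
  propagation gives e=False, g=False, c=True; an empty clause results — contradiction.
Every branch closes, so no satisfying assignment exists.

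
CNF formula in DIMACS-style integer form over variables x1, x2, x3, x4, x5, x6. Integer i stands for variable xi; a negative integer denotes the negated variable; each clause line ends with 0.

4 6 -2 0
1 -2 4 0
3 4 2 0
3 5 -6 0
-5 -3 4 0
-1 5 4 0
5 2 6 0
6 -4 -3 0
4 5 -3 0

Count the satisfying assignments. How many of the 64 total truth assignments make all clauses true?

19

Split on x4, then x3.
  x4=T, x3=T: forces x6=T; x1, x2, x5 free → 2^3 = 8.
  x4=T, x3=F: x1 free; 5 ways for (x2,x5,x6) × 2^1 = 10.
  x4=F, x3=T: a clause becomes empty — 0.
  x4=F, x3=F: remaining (x1,x2,x5,x6) ∈ {(T,T,T,T)} — 1.
Total: 8 + 10 + 0 + 1 = 19.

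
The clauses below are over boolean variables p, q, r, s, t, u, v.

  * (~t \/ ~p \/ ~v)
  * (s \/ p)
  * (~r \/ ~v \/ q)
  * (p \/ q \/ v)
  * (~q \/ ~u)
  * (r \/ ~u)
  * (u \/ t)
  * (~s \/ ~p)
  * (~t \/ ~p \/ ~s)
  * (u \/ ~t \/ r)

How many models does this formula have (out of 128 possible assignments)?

Satisfying assignments:
  p=0 q=1 r=1 s=1 t=1 u=0 v=0
  p=0 q=1 r=1 s=1 t=1 u=0 v=1
  p=1 q=0 r=1 s=0 t=0 u=1 v=0
  p=1 q=0 r=1 s=0 t=1 u=0 v=0
  p=1 q=0 r=1 s=0 t=1 u=1 v=0
  p=1 q=1 r=1 s=0 t=1 u=0 v=0
That's 6 in total.

6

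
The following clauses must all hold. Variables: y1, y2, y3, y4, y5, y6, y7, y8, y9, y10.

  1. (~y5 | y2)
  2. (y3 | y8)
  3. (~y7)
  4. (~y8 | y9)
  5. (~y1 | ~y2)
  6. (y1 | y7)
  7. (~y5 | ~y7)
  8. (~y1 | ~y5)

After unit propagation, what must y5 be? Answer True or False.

False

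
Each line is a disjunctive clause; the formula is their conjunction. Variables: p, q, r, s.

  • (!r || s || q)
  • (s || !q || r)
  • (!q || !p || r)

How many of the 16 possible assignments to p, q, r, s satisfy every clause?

Case analysis on q and r:
  q=T, r=T: remaining (p,s) ∈ {(F,F); (F,T); (T,F); (T,T)} — 4.
  q=T, r=F: remaining (p,s) ∈ {(F,T)} — 1.
  q=F, r=T: remaining (p,s) ∈ {(F,T); (T,T)} — 2.
  q=F, r=F: remaining (p,s) ∈ {(F,F); (F,T); (T,F); (T,T)} — 4.
Total: 4 + 1 + 2 + 4 = 11.

11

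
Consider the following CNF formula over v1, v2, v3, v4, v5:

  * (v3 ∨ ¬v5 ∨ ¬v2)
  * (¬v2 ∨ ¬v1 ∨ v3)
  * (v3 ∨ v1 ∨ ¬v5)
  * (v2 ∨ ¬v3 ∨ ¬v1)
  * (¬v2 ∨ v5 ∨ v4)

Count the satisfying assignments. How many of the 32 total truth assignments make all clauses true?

17

Split on v2, then v3.
  v2=1, v3=1: v1 free; 3 ways for (v4,v5) × 2^1 = 6.
  v2=1, v3=0: remaining (v1,v4,v5) ∈ {(0,1,0)} — 1.
  v2=0, v3=1: remaining (v1,v4,v5) ∈ {(0,0,0); (0,0,1); (0,1,0); (0,1,1)} — 4.
  v2=0, v3=0: v4 free; 3 ways for (v1,v5) × 2^1 = 6.
Total: 6 + 1 + 4 + 6 = 17.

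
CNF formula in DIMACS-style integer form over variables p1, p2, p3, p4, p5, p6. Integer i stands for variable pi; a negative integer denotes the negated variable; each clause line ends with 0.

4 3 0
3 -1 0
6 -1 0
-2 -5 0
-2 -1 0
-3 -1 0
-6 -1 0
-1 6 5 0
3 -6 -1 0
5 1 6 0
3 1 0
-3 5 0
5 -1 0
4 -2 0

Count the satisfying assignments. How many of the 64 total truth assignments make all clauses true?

The models are:
  p1=F p2=F p3=T p4=F p5=T p6=F
  p1=F p2=F p3=T p4=F p5=T p6=T
  p1=F p2=F p3=T p4=T p5=T p6=F
  p1=F p2=F p3=T p4=T p5=T p6=T
Count: 4.

4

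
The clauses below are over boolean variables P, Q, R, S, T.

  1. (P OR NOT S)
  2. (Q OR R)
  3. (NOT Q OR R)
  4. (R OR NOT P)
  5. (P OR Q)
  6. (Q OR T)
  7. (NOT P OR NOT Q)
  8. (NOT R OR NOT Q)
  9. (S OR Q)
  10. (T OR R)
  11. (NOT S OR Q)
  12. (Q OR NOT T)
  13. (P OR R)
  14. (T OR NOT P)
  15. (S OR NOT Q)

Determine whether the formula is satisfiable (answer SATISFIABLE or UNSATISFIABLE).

Q = True:
  propagation gives R=True; an empty clause results — contradiction.
Q = False:
  propagation gives R=True, P=True, T=True; an empty clause results — contradiction.
Every branch closes, so no satisfying assignment exists.

UNSATISFIABLE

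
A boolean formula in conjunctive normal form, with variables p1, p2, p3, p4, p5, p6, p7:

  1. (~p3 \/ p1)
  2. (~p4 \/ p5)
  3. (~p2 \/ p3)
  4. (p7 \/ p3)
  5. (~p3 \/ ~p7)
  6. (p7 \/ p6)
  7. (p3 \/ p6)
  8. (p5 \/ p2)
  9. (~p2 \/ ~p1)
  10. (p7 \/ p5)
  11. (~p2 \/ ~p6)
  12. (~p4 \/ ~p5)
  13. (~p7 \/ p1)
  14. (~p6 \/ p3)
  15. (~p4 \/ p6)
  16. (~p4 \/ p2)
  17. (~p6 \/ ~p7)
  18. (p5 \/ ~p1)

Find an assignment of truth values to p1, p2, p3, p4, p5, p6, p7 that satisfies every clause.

Pure literal: p4 appears only negated; assign p4 = False.
Branch on p1: take p1 = True.
  then p2 is forced to False.
  then p5 is forced to True.
For the remaining variables, p3 = True, p6 = True, p7 = False works.
Every clause has at least one true literal under this assignment.
Check each clause:
  1. (p1 \/ ~p3) — p1 is true.
  2. (~p4 \/ p5) — ~p4 is true.
  3. (p3 \/ ~p2) — p3 is true.
  4. (p3 \/ p7) — p3 is true.
  5. (~p3 \/ ~p7) — ~p7 is true.
  6. (p7 \/ p6) — p6 is true.
  7. (p6 \/ p3) — p3 is true.
  8. (p2 \/ p5) — p5 is true.
  9. (~p1 \/ ~p2) — ~p2 is true.
  10. (p7 \/ p5) — p5 is true.
  11. (~p6 \/ ~p2) — ~p2 is true.
  12. (~p5 \/ ~p4) — ~p4 is true.
  13. (p1 \/ ~p7) — ~p7 is true.
  14. (p3 \/ ~p6) — p3 is true.
  15. (p6 \/ ~p4) — ~p4 is true.
  16. (~p4 \/ p2) — ~p4 is true.
  17. (~p6 \/ ~p7) — ~p7 is true.
  18. (~p1 \/ p5) — p5 is true.

p1=T, p2=F, p3=T, p4=F, p5=T, p6=T, p7=F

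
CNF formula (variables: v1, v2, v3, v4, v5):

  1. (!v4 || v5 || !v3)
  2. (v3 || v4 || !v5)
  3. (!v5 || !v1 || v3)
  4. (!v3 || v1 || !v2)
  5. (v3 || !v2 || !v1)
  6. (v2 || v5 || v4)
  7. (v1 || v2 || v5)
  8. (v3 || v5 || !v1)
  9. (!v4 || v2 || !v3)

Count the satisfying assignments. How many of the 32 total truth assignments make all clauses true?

9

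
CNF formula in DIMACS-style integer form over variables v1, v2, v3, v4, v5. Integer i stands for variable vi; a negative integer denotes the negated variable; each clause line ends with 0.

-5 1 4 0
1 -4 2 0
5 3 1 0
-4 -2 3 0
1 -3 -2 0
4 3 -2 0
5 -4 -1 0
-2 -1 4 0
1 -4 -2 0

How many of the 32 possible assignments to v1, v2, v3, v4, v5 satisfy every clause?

8

Case analysis on v1 and v4:
  v1=T, v4=T: remaining (v2,v3,v5) ∈ {(F,F,T); (F,T,T); (T,T,T)} — 3.
  v1=T, v4=F: remaining (v2,v3,v5) ∈ {(F,F,F); (F,F,T); (F,T,F); (F,T,T)} — 4.
  v1=F, v4=T: a clause becomes empty — 0.
  v1=F, v4=F: remaining (v2,v3,v5) ∈ {(F,T,F)} — 1.
Total: 3 + 4 + 0 + 1 = 8.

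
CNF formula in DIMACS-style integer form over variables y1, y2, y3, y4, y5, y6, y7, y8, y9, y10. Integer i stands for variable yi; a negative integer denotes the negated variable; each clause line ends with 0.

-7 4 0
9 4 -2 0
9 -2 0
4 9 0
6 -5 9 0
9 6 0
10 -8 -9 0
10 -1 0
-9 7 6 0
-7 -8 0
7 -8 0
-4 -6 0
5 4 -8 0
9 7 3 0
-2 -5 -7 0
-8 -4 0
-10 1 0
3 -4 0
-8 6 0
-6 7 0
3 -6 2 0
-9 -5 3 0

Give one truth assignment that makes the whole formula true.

Pure literal: y3 appears only positively; assign y3 = True.
y8 occurs only negated in the remaining clauses — set y8 = False.
Set y1 = True and propagate.
  then y10 is forced to True.
For the remaining variables, y2 = False, y4 = True, y5 = True, y6 = False, y7 = True, y9 = True works.
Check each clause:
  1. (y4 OR NOT y7) — y4 is true.
  2. (NOT y2 OR y4 OR y9) — y9 is true.
  3. (y9 OR NOT y2) — y9 is true.
  4. (y4 OR y9) — y9 is true.
  5. (y9 OR NOT y5 OR y6) — y9 is true.
  6. (y6 OR y9) — y9 is true.
  7. (NOT y9 OR NOT y8 OR y10) — NOT y8 is true.
  8. (NOT y1 OR y10) — y10 is true.
  9. (NOT y9 OR y6 OR y7) — y7 is true.
  10. (NOT y8 OR NOT y7) — NOT y8 is true.
  11. (y7 OR NOT y8) — NOT y8 is true.
  12. (NOT y6 OR NOT y4) — NOT y6 is true.
  13. (y4 OR y5 OR NOT y8) — NOT y8 is true.
  14. (y3 OR y9 OR y7) — y9 is true.
  15. (NOT y5 OR NOT y7 OR NOT y2) — NOT y2 is true.
  16. (NOT y4 OR NOT y8) — NOT y8 is true.
  17. (y1 OR NOT y10) — y1 is true.
  18. (y3 OR NOT y4) — y3 is true.
  19. (y6 OR NOT y8) — NOT y8 is true.
  20. (y7 OR NOT y6) — NOT y6 is true.
  21. (y3 OR y2 OR NOT y6) — y3 is true.
  22. (y3 OR NOT y5 OR NOT y9) — y3 is true.

y1=True  y2=False  y3=True  y4=True  y5=True  y6=False  y7=True  y8=False  y9=True  y10=True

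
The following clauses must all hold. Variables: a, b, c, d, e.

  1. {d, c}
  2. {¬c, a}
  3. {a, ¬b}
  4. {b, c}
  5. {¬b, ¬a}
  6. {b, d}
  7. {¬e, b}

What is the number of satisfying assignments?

1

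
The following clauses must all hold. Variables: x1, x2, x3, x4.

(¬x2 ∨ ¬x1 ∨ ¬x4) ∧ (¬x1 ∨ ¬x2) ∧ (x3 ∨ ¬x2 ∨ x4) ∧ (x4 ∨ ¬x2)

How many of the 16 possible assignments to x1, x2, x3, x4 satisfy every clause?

10

Case analysis on x2 and x4:
  x2=T, x4=T: remaining (x1,x3) ∈ {(F,F); (F,T)} — 2.
  x2=T, x4=F: a clause becomes empty — 0.
  x2=F, x4=T: remaining (x1,x3) ∈ {(F,F); (F,T); (T,F); (T,T)} — 4.
  x2=F, x4=F: remaining (x1,x3) ∈ {(F,F); (F,T); (T,F); (T,T)} — 4.
Total: 2 + 0 + 4 + 4 = 10.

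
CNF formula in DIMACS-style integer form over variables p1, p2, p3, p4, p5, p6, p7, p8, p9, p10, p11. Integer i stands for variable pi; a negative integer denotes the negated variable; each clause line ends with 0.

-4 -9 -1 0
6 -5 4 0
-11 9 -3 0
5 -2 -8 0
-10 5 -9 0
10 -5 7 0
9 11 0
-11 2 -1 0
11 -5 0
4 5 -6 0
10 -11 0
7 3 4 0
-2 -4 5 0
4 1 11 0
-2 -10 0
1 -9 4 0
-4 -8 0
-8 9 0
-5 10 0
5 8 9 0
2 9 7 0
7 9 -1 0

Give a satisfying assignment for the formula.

p1=False  p2=False  p3=False  p4=True  p5=True  p6=True  p7=False  p8=False  p9=True  p10=True  p11=True

Branch on p1: take p1 = False.
Set p2 = False and propagate.
Branch on p3: take p3 = False.
The remaining clauses are satisfied by p4 = True, p5 = True, p6 = True, p7 = False, p8 = False, p9 = True, p10 = True, p11 = True.
Check each clause:
  1. (!p9 || !p1 || !p4) — !p1 is true.
  2. (p6 || !p5 || p4) — p4 is true.
  3. (!p3 || !p11 || p9) — p9 is true.
  4. (p5 || !p2 || !p8) — !p8 is true.
  5. (!p9 || !p10 || p5) — p5 is true.
  6. (p7 || p10 || !p5) — p10 is true.
  7. (p9 || p11) — p9 is true.
  8. (p2 || !p11 || !p1) — !p1 is true.
  9. (!p5 || p11) — p11 is true.
  10. (!p6 || p5 || p4) — p4 is true.
  11. (p10 || !p11) — p10 is true.
  12. (p7 || p4 || p3) — p4 is true.
  13. (p5 || !p4 || !p2) — p5 is true.
  14. (p4 || p11 || p1) — p11 is true.
  15. (!p10 || !p2) — !p2 is true.
  16. (p1 || !p9 || p4) — p4 is true.
  17. (!p4 || !p8) — !p8 is true.
  18. (p9 || !p8) — !p8 is true.
  19. (!p5 || p10) — p10 is true.
  20. (p9 || p5 || p8) — p9 is true.
  21. (p2 || p7 || p9) — p9 is true.
  22. (p7 || !p1 || p9) — p9 is true.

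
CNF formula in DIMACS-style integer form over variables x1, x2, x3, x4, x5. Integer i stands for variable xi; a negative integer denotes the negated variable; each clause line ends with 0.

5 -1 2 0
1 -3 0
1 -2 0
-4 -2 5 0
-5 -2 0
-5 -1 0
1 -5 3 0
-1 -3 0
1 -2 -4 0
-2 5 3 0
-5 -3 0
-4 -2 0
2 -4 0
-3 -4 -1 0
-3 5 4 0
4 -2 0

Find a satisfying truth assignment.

x1=0  x2=0  x3=0  x4=0  x5=0

Try x1 = False.
  then x3 is forced to False.
  then x2 is forced to False.
  then x5 is forced to False.
  then x4 is forced to False.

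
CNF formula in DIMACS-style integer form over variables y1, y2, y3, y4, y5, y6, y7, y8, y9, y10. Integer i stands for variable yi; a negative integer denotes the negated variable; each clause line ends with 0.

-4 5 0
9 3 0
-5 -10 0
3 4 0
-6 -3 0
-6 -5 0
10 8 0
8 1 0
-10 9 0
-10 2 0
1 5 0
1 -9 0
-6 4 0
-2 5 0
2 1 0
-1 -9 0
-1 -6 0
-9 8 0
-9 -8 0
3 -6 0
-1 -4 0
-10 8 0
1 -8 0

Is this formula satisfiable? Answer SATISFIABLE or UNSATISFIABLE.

SATISFIABLE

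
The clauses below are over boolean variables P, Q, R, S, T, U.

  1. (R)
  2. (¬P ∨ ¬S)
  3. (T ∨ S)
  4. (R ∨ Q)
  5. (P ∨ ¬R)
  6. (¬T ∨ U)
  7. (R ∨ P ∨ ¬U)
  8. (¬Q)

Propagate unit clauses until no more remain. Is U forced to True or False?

True

(R) stands alone — R = True.
(P ∨ ¬R): since R = True, the clause reduces to (P). P = True.
(¬S ∨ ¬P): since P = True, the clause reduces to (¬S). S = False.
From (T ∨ S) and S = False: T = True.
From (U ∨ ¬T) and T = True: U = True.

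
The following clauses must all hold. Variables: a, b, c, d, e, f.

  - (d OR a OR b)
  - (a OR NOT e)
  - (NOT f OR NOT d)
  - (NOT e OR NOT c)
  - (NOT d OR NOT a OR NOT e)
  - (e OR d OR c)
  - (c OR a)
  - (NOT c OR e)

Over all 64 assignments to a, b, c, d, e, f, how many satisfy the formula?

6

The models are:
  a=1 b=0 c=0 d=0 e=1 f=0
  a=1 b=0 c=0 d=0 e=1 f=1
  a=1 b=0 c=0 d=1 e=0 f=0
  a=1 b=1 c=0 d=0 e=1 f=0
  a=1 b=1 c=0 d=0 e=1 f=1
  a=1 b=1 c=0 d=1 e=0 f=0
That's 6 in total.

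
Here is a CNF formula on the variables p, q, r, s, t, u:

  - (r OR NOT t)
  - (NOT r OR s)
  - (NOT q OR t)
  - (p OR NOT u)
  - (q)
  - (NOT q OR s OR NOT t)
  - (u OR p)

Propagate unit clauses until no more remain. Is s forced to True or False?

(q) is a unit clause: q = True.
(NOT q OR t) with q = True leaves only t, so t = True.
In (r OR NOT t), NOT t is now false; r must hold, so r = True.
From (s OR NOT r) and r = True: s = True.

True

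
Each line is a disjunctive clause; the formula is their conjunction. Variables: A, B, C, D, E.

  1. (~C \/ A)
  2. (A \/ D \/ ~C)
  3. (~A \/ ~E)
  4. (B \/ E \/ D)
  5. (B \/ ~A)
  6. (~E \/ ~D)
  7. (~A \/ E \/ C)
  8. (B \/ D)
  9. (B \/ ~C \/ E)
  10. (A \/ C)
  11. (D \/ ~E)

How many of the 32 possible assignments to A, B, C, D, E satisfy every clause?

Satisfying assignments:
  A=1 B=1 C=1 D=0 E=0
  A=1 B=1 C=1 D=1 E=0
That's 2 in total.

2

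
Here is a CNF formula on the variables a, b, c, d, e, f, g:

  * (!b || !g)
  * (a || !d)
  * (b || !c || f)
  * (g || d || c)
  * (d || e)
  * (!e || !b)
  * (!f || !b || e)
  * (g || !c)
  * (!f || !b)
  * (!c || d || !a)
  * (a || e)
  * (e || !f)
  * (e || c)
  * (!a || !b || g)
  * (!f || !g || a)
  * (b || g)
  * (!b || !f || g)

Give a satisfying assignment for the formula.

Branch on a: take a = True.
The remaining clauses are satisfied by b = False, c = False, d = True, e = True, f = False, g = True.

a=1, b=0, c=0, d=1, e=1, f=0, g=1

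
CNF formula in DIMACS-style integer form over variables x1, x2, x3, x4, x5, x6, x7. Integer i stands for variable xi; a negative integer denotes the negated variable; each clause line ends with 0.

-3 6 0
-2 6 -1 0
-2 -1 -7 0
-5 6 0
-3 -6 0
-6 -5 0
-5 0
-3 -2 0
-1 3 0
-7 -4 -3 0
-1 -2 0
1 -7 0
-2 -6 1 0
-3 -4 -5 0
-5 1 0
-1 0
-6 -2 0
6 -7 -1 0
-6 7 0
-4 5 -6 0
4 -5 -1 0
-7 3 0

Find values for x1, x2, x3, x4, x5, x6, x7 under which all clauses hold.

Unit propagation: (NOT x5) forces x5 = False.
(NOT x1) is a unit clause, so x1 = False.
The clause (NOT x7) is unit: x7 must be False.
The clause (NOT x6) is unit: x6 must be False.
The clause (NOT x3) is unit: x3 must be False.
x2, x4 are now unconstrained; take x2 = False, x4 = True.
Every clause has at least one true literal under this assignment.

x1=F, x2=F, x3=F, x4=T, x5=F, x6=F, x7=F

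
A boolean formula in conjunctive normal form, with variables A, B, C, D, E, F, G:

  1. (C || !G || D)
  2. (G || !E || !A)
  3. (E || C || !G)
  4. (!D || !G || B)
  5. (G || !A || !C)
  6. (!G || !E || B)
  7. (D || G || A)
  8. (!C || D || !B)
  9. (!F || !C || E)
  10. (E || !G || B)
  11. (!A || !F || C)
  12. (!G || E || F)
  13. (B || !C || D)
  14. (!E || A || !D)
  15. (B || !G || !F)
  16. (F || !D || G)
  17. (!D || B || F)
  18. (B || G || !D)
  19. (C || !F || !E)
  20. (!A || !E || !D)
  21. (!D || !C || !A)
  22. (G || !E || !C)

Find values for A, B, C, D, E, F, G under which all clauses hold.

A=False, B=True, C=False, D=True, E=False, F=True, G=False

Set A = False and propagate.
Try B = True.
The remaining clauses are satisfied by C = False, D = True, E = False, F = True, G = False.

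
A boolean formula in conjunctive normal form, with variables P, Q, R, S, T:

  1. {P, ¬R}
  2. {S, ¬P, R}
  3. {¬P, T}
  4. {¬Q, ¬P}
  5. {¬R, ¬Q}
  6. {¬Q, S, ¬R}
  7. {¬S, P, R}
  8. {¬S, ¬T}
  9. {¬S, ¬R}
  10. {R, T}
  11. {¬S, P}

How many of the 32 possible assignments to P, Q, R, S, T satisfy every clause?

3

The models are:
  P=F Q=F R=F S=F T=T
  P=F Q=T R=F S=F T=T
  P=T Q=F R=T S=F T=T
Count: 3.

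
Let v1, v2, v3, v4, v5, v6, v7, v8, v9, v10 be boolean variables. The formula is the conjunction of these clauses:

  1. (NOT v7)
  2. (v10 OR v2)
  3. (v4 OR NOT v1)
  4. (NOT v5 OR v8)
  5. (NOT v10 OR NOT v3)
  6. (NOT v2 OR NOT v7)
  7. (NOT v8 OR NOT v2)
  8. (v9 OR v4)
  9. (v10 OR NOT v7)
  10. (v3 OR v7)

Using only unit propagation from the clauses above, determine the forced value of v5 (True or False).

False

(NOT v7) stands alone — v7 = False.
From (v7 OR v3) and v7 = False: v3 = True.
(NOT v3 OR NOT v10): since v3 = True, the clause reduces to (NOT v10). v10 = False.
From (v2 OR v10) and v10 = False: v2 = True.
(NOT v8 OR NOT v2): since v2 = True, the clause reduces to (NOT v8). v8 = False.
From (NOT v5 OR v8) and v8 = False: v5 = False.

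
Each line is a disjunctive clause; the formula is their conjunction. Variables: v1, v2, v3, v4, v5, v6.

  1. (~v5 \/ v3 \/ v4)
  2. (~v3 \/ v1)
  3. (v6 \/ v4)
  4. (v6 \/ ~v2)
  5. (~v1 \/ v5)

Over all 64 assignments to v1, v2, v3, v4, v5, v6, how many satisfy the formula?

16

Split on v1, then v3.
  v1=T, v3=T: 5 of the 16 assignments to (v2,v4,v5,v6) work.
  v1=T, v3=F: remaining (v2,v4,v5,v6) ∈ {(F,T,T,F); (F,T,T,T); (T,T,T,T)} — 3.
  v1=F, v3=T: a clause becomes empty — 0.
  v1=F, v3=F: 8 of the 16 assignments to (v2,v4,v5,v6) work.
Total: 5 + 3 + 0 + 8 = 16.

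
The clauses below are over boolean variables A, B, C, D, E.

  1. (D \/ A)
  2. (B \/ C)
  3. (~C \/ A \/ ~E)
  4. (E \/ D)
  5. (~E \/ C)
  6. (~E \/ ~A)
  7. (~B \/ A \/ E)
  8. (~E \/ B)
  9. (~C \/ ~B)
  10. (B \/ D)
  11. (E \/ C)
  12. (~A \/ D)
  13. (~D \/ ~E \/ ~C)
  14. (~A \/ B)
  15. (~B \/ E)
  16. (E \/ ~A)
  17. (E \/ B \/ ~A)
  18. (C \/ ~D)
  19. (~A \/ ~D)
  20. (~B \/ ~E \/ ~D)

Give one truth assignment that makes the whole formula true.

A=F, B=F, C=T, D=T, E=F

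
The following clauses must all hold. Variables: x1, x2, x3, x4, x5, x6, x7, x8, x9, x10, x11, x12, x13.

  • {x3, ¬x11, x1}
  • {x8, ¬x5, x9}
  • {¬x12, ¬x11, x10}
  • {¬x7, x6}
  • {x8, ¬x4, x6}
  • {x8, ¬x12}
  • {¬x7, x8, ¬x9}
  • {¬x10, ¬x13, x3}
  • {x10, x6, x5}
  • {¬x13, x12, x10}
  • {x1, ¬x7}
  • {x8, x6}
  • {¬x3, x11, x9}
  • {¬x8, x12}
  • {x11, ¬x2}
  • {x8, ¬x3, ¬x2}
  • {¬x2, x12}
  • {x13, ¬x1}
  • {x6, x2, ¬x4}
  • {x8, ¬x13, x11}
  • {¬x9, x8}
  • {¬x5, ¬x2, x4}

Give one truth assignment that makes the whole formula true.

x1 = False, x2 = True, x3 = True, x4 = True, x5 = False, x6 = False, x7 = False, x8 = True, x9 = True, x10 = True, x11 = True, x12 = True, x13 = True

Check each clause:
  1. {x1, ¬x11, x3} — x3 is true.
  2. {x8, ¬x5, x9} — x8 is true.
  3. {¬x12, x10, ¬x11} — x10 is true.
  4. {x6, ¬x7} — ¬x7 is true.
  5. {x6, ¬x4, x8} — x8 is true.
  6. {x8, ¬x12} — x8 is true.
  7. {¬x9, ¬x7, x8} — x8 is true.
  8. {¬x10, x3, ¬x13} — x3 is true.
  9. {x5, x10, x6} — x10 is true.
  10. {¬x13, x10, x12} — x10 is true.
  11. {¬x7, x1} — ¬x7 is true.
  12. {x6, x8} — x8 is true.
  13. {x11, ¬x3, x9} — x9 is true.
  14. {x12, ¬x8} — x12 is true.
  15. {x11, ¬x2} — x11 is true.
  16. {x8, ¬x3, ¬x2} — x8 is true.
  17. {¬x2, x12} — x12 is true.
  18. {x13, ¬x1} — x13 is true.
  19. {x2, ¬x4, x6} — x2 is true.
  20. {x11, ¬x13, x8} — x8 is true.
  21. {¬x9, x8} — x8 is true.
  22. {x4, ¬x5, ¬x2} — ¬x5 is true.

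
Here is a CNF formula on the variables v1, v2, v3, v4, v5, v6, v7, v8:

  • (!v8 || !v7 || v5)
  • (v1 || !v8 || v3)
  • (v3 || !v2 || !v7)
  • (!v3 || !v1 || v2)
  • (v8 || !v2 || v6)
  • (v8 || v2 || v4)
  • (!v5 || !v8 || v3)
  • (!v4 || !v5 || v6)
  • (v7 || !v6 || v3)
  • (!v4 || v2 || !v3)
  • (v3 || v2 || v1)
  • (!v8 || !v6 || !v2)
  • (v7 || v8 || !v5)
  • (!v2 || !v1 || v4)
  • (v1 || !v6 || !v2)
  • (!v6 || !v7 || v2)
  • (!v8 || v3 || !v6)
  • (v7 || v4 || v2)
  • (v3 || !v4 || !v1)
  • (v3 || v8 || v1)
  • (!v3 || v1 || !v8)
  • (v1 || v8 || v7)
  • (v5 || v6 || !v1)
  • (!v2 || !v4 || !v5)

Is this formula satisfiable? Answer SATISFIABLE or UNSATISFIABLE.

SATISFIABLE

Try v1 = True.
Try v2 = True.
  then v4 is forced to True.
  then v3 is forced to True.
  then v5 is forced to False.
  then v6 is forced to True.
  then v8 is forced to False.
v7 is now unconstrained; take v7 = True.
Every clause has at least one true literal under this assignment.
So v1=True, v2=True, v3=True, v4=True, v5=False, v6=True, v7=True, v8=False is a satisfying assignment.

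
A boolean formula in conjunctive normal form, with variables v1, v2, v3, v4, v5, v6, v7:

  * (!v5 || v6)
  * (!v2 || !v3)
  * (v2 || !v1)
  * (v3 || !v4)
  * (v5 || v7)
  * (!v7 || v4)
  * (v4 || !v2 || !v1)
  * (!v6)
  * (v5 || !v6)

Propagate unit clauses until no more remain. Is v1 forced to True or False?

False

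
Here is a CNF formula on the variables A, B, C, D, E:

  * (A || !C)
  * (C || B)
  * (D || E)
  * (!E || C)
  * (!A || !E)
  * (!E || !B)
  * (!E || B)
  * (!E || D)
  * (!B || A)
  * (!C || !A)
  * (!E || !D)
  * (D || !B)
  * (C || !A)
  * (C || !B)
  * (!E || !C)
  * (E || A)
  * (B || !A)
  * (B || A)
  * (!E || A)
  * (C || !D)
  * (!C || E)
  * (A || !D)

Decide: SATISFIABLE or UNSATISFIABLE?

E = True:
  propagation gives C=True; an empty clause results — contradiction.
E = False:
  propagation gives D=True, A=True, C=False; an empty clause results — contradiction.
Every branch closes, so no satisfying assignment exists.

UNSATISFIABLE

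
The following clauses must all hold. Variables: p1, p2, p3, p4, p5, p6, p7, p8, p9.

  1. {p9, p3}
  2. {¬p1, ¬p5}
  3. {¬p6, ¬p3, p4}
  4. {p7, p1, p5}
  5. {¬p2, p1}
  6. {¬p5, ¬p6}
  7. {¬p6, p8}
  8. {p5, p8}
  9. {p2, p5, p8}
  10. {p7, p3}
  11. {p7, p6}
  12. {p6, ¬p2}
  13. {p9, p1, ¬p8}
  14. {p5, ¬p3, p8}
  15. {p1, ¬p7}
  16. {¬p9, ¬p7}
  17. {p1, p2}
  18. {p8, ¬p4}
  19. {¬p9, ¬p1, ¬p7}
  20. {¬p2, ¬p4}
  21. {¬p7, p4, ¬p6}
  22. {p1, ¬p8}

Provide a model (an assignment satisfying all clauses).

p1=True, p2=False, p3=True, p4=True, p5=False, p6=False, p7=True, p8=True, p9=False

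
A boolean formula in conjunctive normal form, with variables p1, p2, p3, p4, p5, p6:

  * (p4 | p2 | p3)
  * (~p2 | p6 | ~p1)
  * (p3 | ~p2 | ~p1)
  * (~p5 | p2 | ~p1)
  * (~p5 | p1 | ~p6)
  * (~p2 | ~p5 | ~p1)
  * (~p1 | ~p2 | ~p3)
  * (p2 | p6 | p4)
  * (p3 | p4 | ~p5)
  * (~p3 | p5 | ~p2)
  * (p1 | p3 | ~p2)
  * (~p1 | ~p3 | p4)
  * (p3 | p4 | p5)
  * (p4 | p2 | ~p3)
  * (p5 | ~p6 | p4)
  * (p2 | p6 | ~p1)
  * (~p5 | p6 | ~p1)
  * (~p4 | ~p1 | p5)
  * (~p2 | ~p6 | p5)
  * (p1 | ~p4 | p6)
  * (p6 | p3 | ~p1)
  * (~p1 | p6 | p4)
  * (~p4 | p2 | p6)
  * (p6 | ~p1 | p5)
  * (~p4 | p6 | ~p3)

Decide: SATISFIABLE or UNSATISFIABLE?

SATISFIABLE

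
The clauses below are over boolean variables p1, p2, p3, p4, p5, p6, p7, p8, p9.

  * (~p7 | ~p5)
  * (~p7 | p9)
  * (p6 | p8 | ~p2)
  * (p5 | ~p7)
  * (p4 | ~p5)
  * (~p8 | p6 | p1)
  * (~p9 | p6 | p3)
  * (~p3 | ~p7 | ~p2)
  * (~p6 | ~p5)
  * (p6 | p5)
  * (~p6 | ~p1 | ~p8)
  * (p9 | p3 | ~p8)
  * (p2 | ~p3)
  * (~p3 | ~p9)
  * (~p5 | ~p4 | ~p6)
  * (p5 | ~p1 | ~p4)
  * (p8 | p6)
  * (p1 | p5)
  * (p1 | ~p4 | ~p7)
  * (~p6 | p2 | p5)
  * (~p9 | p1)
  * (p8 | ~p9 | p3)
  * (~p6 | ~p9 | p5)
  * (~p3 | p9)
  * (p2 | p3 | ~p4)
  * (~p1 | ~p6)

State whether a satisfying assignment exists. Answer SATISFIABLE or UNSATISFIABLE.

p6 = True:
  propagation gives p5=False, p7=False, p1=True; an empty clause results — contradiction.
p6 = False:
  p3 = True:
    propagation gives p2=True, p9=False; an empty clause results — contradiction.
  p3 = False:
    propagation gives p9=False; an empty clause results — contradiction.
Every branch closes, so no satisfying assignment exists.

UNSATISFIABLE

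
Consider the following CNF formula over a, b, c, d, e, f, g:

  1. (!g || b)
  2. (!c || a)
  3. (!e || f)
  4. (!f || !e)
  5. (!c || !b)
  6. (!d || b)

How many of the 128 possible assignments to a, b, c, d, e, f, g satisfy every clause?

Split on b, then c.
  b=T, c=T: a clause becomes empty — 0.
  b=T, c=F: forces e=F; a, d, f, g free → 2^4 = 16.
  b=F, c=T: remaining (a,d,e,f,g) ∈ {(T,F,F,F,F); (T,F,F,T,F)} — 2.
  b=F, c=F: remaining (a,d,e,f,g) ∈ {(F,F,F,F,F); (F,F,F,T,F); (T,F,F,F,F); (T,F,F,T,F)} — 4.
Total: 0 + 16 + 2 + 4 = 22.

22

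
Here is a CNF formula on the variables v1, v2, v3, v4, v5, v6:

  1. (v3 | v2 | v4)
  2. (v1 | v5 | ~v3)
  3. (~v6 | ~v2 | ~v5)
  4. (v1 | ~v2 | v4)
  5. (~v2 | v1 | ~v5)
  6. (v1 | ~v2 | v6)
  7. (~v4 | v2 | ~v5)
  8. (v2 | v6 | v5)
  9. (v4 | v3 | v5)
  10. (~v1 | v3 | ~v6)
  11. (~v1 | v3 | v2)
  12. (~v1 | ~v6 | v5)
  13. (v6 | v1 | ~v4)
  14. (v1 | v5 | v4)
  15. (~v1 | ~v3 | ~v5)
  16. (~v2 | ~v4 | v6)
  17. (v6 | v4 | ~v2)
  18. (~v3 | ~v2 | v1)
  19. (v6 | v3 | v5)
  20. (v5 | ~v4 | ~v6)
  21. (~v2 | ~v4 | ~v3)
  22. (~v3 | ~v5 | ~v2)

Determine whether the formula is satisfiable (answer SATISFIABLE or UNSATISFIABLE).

SATISFIABLE

Branch on v1: take v1 = False.
Try v2 = False.
For the remaining variables, v3 = True, v4 = False, v5 = True, v6 = False works.
Every clause has at least one true literal under this assignment.
So v1=False, v2=False, v3=True, v4=False, v5=True, v6=False is a satisfying assignment.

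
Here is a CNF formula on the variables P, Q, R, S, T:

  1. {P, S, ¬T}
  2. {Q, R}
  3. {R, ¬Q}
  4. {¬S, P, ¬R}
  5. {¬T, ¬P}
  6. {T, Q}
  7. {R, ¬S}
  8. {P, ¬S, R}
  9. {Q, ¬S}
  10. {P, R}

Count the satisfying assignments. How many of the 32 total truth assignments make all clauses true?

3

Satisfying assignments:
  P=F Q=T R=T S=F T=F
  P=T Q=T R=T S=F T=F
  P=T Q=T R=T S=T T=F
That's 3 in total.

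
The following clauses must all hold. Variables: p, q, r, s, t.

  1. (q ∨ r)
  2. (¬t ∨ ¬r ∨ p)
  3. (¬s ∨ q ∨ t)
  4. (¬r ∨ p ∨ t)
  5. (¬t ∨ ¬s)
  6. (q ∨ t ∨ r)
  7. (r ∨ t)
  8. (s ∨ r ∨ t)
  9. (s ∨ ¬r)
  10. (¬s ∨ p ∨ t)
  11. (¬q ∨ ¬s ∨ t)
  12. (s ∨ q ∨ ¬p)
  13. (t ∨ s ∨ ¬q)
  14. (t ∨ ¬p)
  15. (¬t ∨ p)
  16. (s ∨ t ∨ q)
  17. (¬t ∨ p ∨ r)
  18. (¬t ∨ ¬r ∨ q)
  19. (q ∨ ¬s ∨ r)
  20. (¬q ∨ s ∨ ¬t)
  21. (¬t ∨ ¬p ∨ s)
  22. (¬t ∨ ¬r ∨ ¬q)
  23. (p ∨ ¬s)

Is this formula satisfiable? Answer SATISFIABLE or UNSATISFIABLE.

t = True:
  propagation gives s=False, r=False, q=True; an empty clause results — contradiction.
t = False:
  propagation gives r=True, p=True; an empty clause results — contradiction.
Every branch closes, so no satisfying assignment exists.

UNSATISFIABLE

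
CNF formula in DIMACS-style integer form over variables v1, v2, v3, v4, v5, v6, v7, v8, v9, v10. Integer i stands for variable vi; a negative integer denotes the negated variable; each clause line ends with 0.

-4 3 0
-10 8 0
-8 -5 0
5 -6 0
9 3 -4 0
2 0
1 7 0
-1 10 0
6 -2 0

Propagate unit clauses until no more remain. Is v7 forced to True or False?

True

Unit clause (v2) sets v2 = True.
(!v2 || v6) with v2 = True leaves only v6, so v6 = True.
(!v6 || v5): since v6 = True, the clause reduces to (v5). v5 = True.
From (!v5 || !v8) and v5 = True: v8 = False.
From (v8 || !v10) and v8 = False: v10 = False.
(v10 || !v1) with v10 = False leaves only !v1, so v1 = False.
(v7 || v1): since v1 = False, the clause reduces to (v7). v7 = True.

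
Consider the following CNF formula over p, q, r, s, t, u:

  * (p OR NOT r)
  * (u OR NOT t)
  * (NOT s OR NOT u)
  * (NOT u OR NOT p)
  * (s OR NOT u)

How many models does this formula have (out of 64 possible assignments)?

Case analysis on u and p:
  u=T, p=T: a clause becomes empty — 0.
  u=T, p=F: a clause becomes empty — 0.
  u=F, p=T: forces t=F; q, r, s free → 2^3 = 8.
  u=F, p=F: remaining (q,r,s,t) ∈ {(F,F,F,F); (F,F,T,F); (T,F,F,F); (T,F,T,F)} — 4.
Total: 0 + 0 + 8 + 4 = 12.

12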